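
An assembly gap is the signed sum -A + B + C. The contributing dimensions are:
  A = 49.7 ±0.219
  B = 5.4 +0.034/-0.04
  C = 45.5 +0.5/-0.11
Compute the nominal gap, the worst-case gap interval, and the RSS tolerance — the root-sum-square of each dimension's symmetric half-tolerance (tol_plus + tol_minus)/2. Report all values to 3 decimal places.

nominal=1.200 wc=[0.831,1.953] rss=0.377

Stack each dimension's contribution:
  -A: nom -49.700 → Σnom=-49.700; wc +0.219/-0.219 → slack +0.219/-0.219; half-tol=0.219, Σhalf²=0.047961
  +B: nom +5.400 → Σnom=-44.300; wc +0.034/-0.040 → slack +0.253/-0.259; half-tol=0.037, Σhalf²=0.049330
  +C: nom +45.500 → Σnom=1.200; wc +0.500/-0.110 → slack +0.753/-0.369; half-tol=0.305, Σhalf²=0.142355
Nominal = 1.200. Worst-case = [1.200 - 0.369, 1.200 + 0.753] = [0.831, 1.953]. RSS = √0.142355 = 0.377.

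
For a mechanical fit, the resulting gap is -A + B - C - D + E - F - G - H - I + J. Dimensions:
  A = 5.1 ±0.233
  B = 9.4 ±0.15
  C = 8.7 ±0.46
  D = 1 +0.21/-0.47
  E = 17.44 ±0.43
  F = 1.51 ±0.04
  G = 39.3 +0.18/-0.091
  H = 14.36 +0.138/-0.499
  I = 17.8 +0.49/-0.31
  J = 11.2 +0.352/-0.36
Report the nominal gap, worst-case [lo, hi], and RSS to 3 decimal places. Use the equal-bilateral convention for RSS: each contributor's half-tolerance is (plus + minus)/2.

nominal=-49.730 wc=[-52.421,-46.695] rss=0.999

Stack each dimension's contribution:
  -A: nom -5.100 → Σnom=-5.100; wc +0.233/-0.233 → slack +0.233/-0.233; half-tol=0.233, Σhalf²=0.054289
  +B: nom +9.400 → Σnom=4.300; wc +0.150/-0.150 → slack +0.383/-0.383; half-tol=0.150, Σhalf²=0.076789
  -C: nom -8.700 → Σnom=-4.400; wc +0.460/-0.460 → slack +0.843/-0.843; half-tol=0.460, Σhalf²=0.288389
  -D: nom -1.000 → Σnom=-5.400; wc +0.470/-0.210 → slack +1.313/-1.053; half-tol=0.340, Σhalf²=0.403989
  +E: nom +17.440 → Σnom=12.040; wc +0.430/-0.430 → slack +1.743/-1.483; half-tol=0.430, Σhalf²=0.588889
  -F: nom -1.510 → Σnom=10.530; wc +0.040/-0.040 → slack +1.783/-1.523; half-tol=0.040, Σhalf²=0.590489
  -G: nom -39.300 → Σnom=-28.770; wc +0.091/-0.180 → slack +1.874/-1.703; half-tol=0.136, Σhalf²=0.608849
  -H: nom -14.360 → Σnom=-43.130; wc +0.499/-0.138 → slack +2.373/-1.841; half-tol=0.319, Σhalf²=0.710291
  -I: nom -17.800 → Σnom=-60.930; wc +0.310/-0.490 → slack +2.683/-2.331; half-tol=0.400, Σhalf²=0.870291
  +J: nom +11.200 → Σnom=-49.730; wc +0.352/-0.360 → slack +3.035/-2.691; half-tol=0.356, Σhalf²=0.997027
Nominal = -49.730. Worst-case = [-49.730 - 2.691, -49.730 + 3.035] = [-52.421, -46.695]. RSS = √0.997027 = 0.999.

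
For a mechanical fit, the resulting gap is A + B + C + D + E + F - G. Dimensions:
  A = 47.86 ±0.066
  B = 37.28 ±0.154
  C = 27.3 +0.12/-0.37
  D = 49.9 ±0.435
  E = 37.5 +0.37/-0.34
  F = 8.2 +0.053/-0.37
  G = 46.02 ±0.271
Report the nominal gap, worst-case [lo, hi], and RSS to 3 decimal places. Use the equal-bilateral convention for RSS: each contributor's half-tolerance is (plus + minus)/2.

nominal=162.020 wc=[160.014,163.489] rss=0.722

Stack each dimension's contribution:
  +A: nom +47.860 → Σnom=47.860; wc +0.066/-0.066 → slack +0.066/-0.066; half-tol=0.066, Σhalf²=0.004356
  +B: nom +37.280 → Σnom=85.140; wc +0.154/-0.154 → slack +0.220/-0.220; half-tol=0.154, Σhalf²=0.028072
  +C: nom +27.300 → Σnom=112.440; wc +0.120/-0.370 → slack +0.340/-0.590; half-tol=0.245, Σhalf²=0.088097
  +D: nom +49.900 → Σnom=162.340; wc +0.435/-0.435 → slack +0.775/-1.025; half-tol=0.435, Σhalf²=0.277322
  +E: nom +37.500 → Σnom=199.840; wc +0.370/-0.340 → slack +1.145/-1.365; half-tol=0.355, Σhalf²=0.403347
  +F: nom +8.200 → Σnom=208.040; wc +0.053/-0.370 → slack +1.198/-1.735; half-tol=0.211, Σhalf²=0.448079
  -G: nom -46.020 → Σnom=162.020; wc +0.271/-0.271 → slack +1.469/-2.006; half-tol=0.271, Σhalf²=0.521520
Nominal = 162.020. Worst-case = [162.020 - 2.006, 162.020 + 1.469] = [160.014, 163.489]. RSS = √0.521520 = 0.722.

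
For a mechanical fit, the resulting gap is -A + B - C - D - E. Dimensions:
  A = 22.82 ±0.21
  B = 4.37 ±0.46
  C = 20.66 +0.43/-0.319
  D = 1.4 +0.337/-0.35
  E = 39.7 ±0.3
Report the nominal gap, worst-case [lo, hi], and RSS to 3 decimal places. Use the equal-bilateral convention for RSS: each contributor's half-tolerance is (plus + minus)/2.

Stack each dimension's contribution:
  -A: nom -22.820 → Σnom=-22.820; wc +0.210/-0.210 → slack +0.210/-0.210; half-tol=0.210, Σhalf²=0.044100
  +B: nom +4.370 → Σnom=-18.450; wc +0.460/-0.460 → slack +0.670/-0.670; half-tol=0.460, Σhalf²=0.255700
  -C: nom -20.660 → Σnom=-39.110; wc +0.319/-0.430 → slack +0.989/-1.100; half-tol=0.374, Σhalf²=0.395950
  -D: nom -1.400 → Σnom=-40.510; wc +0.350/-0.337 → slack +1.339/-1.437; half-tol=0.344, Σhalf²=0.513942
  -E: nom -39.700 → Σnom=-80.210; wc +0.300/-0.300 → slack +1.639/-1.737; half-tol=0.300, Σhalf²=0.603942
Nominal = -80.210. Worst-case = [-80.210 - 1.737, -80.210 + 1.639] = [-81.947, -78.571]. RSS = √0.603942 = 0.777.

nominal=-80.210 wc=[-81.947,-78.571] rss=0.777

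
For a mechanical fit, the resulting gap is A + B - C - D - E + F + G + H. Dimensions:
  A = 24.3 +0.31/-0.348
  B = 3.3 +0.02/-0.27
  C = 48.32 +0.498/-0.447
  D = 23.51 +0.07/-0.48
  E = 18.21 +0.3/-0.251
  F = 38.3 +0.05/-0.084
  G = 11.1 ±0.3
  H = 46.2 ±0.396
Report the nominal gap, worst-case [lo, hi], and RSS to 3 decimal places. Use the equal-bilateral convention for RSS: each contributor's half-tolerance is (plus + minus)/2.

Stack each dimension's contribution:
  +A: nom +24.300 → Σnom=24.300; wc +0.310/-0.348 → slack +0.310/-0.348; half-tol=0.329, Σhalf²=0.108241
  +B: nom +3.300 → Σnom=27.600; wc +0.020/-0.270 → slack +0.330/-0.618; half-tol=0.145, Σhalf²=0.129266
  -C: nom -48.320 → Σnom=-20.720; wc +0.447/-0.498 → slack +0.777/-1.116; half-tol=0.473, Σhalf²=0.352522
  -D: nom -23.510 → Σnom=-44.230; wc +0.480/-0.070 → slack +1.257/-1.186; half-tol=0.275, Σhalf²=0.428147
  -E: nom -18.210 → Σnom=-62.440; wc +0.251/-0.300 → slack +1.508/-1.486; half-tol=0.275, Σhalf²=0.504047
  +F: nom +38.300 → Σnom=-24.140; wc +0.050/-0.084 → slack +1.558/-1.570; half-tol=0.067, Σhalf²=0.508536
  +G: nom +11.100 → Σnom=-13.040; wc +0.300/-0.300 → slack +1.858/-1.870; half-tol=0.300, Σhalf²=0.598536
  +H: nom +46.200 → Σnom=33.160; wc +0.396/-0.396 → slack +2.254/-2.266; half-tol=0.396, Σhalf²=0.755352
Nominal = 33.160. Worst-case = [33.160 - 2.266, 33.160 + 2.254] = [30.894, 35.414]. RSS = √0.755352 = 0.869.

nominal=33.160 wc=[30.894,35.414] rss=0.869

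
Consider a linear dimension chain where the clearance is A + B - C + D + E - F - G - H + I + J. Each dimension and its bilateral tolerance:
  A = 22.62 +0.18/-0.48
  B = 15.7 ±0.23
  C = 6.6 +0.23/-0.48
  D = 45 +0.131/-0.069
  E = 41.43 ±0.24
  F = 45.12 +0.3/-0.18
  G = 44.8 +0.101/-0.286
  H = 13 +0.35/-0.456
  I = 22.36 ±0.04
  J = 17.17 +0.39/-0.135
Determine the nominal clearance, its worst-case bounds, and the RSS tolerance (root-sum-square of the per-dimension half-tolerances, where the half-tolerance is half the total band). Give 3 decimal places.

Stack each dimension's contribution:
  +A: nom +22.620 → Σnom=22.620; wc +0.180/-0.480 → slack +0.180/-0.480; half-tol=0.330, Σhalf²=0.108900
  +B: nom +15.700 → Σnom=38.320; wc +0.230/-0.230 → slack +0.410/-0.710; half-tol=0.230, Σhalf²=0.161800
  -C: nom -6.600 → Σnom=31.720; wc +0.480/-0.230 → slack +0.890/-0.940; half-tol=0.355, Σhalf²=0.287825
  +D: nom +45.000 → Σnom=76.720; wc +0.131/-0.069 → slack +1.021/-1.009; half-tol=0.100, Σhalf²=0.297825
  +E: nom +41.430 → Σnom=118.150; wc +0.240/-0.240 → slack +1.261/-1.249; half-tol=0.240, Σhalf²=0.355425
  -F: nom -45.120 → Σnom=73.030; wc +0.180/-0.300 → slack +1.441/-1.549; half-tol=0.240, Σhalf²=0.413025
  -G: nom -44.800 → Σnom=28.230; wc +0.286/-0.101 → slack +1.727/-1.650; half-tol=0.194, Σhalf²=0.450467
  -H: nom -13.000 → Σnom=15.230; wc +0.456/-0.350 → slack +2.183/-2.000; half-tol=0.403, Σhalf²=0.612876
  +I: nom +22.360 → Σnom=37.590; wc +0.040/-0.040 → slack +2.223/-2.040; half-tol=0.040, Σhalf²=0.614476
  +J: nom +17.170 → Σnom=54.760; wc +0.390/-0.135 → slack +2.613/-2.175; half-tol=0.263, Σhalf²=0.683383
Nominal = 54.760. Worst-case = [54.760 - 2.175, 54.760 + 2.613] = [52.585, 57.373]. RSS = √0.683383 = 0.827.

nominal=54.760 wc=[52.585,57.373] rss=0.827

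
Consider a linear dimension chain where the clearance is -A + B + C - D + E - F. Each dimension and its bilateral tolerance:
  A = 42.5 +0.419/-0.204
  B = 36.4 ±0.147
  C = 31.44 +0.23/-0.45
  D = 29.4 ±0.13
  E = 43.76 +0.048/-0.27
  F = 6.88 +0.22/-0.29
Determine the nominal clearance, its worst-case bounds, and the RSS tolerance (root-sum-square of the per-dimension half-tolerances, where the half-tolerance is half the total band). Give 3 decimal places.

nominal=32.820 wc=[31.184,33.869] rss=0.584

Stack each dimension's contribution:
  -A: nom -42.500 → Σnom=-42.500; wc +0.204/-0.419 → slack +0.204/-0.419; half-tol=0.311, Σhalf²=0.097032
  +B: nom +36.400 → Σnom=-6.100; wc +0.147/-0.147 → slack +0.351/-0.566; half-tol=0.147, Σhalf²=0.118641
  +C: nom +31.440 → Σnom=25.340; wc +0.230/-0.450 → slack +0.581/-1.016; half-tol=0.340, Σhalf²=0.234241
  -D: nom -29.400 → Σnom=-4.060; wc +0.130/-0.130 → slack +0.711/-1.146; half-tol=0.130, Σhalf²=0.251141
  +E: nom +43.760 → Σnom=39.700; wc +0.048/-0.270 → slack +0.759/-1.416; half-tol=0.159, Σhalf²=0.276422
  -F: nom -6.880 → Σnom=32.820; wc +0.290/-0.220 → slack +1.049/-1.636; half-tol=0.255, Σhalf²=0.341447
Nominal = 32.820. Worst-case = [32.820 - 1.636, 32.820 + 1.049] = [31.184, 33.869]. RSS = √0.341447 = 0.584.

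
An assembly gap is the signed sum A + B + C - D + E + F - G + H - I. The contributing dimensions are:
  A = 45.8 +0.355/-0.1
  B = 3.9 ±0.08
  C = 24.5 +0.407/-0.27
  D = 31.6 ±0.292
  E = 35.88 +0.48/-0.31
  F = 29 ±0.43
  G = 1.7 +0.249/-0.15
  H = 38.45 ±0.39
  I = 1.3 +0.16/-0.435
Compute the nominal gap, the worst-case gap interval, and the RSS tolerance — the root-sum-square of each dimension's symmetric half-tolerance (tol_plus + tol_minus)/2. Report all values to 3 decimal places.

nominal=142.930 wc=[140.649,145.949] rss=0.938

Stack each dimension's contribution:
  +A: nom +45.800 → Σnom=45.800; wc +0.355/-0.100 → slack +0.355/-0.100; half-tol=0.227, Σhalf²=0.051756
  +B: nom +3.900 → Σnom=49.700; wc +0.080/-0.080 → slack +0.435/-0.180; half-tol=0.080, Σhalf²=0.058156
  +C: nom +24.500 → Σnom=74.200; wc +0.407/-0.270 → slack +0.842/-0.450; half-tol=0.339, Σhalf²=0.172739
  -D: nom -31.600 → Σnom=42.600; wc +0.292/-0.292 → slack +1.134/-0.742; half-tol=0.292, Σhalf²=0.258003
  +E: nom +35.880 → Σnom=78.480; wc +0.480/-0.310 → slack +1.614/-1.052; half-tol=0.395, Σhalf²=0.414028
  +F: nom +29.000 → Σnom=107.480; wc +0.430/-0.430 → slack +2.044/-1.482; half-tol=0.430, Σhalf²=0.598928
  -G: nom -1.700 → Σnom=105.780; wc +0.150/-0.249 → slack +2.194/-1.731; half-tol=0.200, Σhalf²=0.638728
  +H: nom +38.450 → Σnom=144.230; wc +0.390/-0.390 → slack +2.584/-2.121; half-tol=0.390, Σhalf²=0.790828
  -I: nom -1.300 → Σnom=142.930; wc +0.435/-0.160 → slack +3.019/-2.281; half-tol=0.297, Σhalf²=0.879334
Nominal = 142.930. Worst-case = [142.930 - 2.281, 142.930 + 3.019] = [140.649, 145.949]. RSS = √0.879334 = 0.938.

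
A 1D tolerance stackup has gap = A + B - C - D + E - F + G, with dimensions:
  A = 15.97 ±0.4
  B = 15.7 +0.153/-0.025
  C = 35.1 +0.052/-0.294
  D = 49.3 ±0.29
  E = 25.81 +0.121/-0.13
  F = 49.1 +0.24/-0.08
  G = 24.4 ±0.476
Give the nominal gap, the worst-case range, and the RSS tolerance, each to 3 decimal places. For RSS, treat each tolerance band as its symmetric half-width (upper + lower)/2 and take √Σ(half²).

nominal=-51.620 wc=[-53.233,-49.806] rss=0.742

Stack each dimension's contribution:
  +A: nom +15.970 → Σnom=15.970; wc +0.400/-0.400 → slack +0.400/-0.400; half-tol=0.400, Σhalf²=0.160000
  +B: nom +15.700 → Σnom=31.670; wc +0.153/-0.025 → slack +0.553/-0.425; half-tol=0.089, Σhalf²=0.167921
  -C: nom -35.100 → Σnom=-3.430; wc +0.294/-0.052 → slack +0.847/-0.477; half-tol=0.173, Σhalf²=0.197850
  -D: nom -49.300 → Σnom=-52.730; wc +0.290/-0.290 → slack +1.137/-0.767; half-tol=0.290, Σhalf²=0.281950
  +E: nom +25.810 → Σnom=-26.920; wc +0.121/-0.130 → slack +1.258/-0.897; half-tol=0.126, Σhalf²=0.297700
  -F: nom -49.100 → Σnom=-76.020; wc +0.080/-0.240 → slack +1.338/-1.137; half-tol=0.160, Σhalf²=0.323300
  +G: nom +24.400 → Σnom=-51.620; wc +0.476/-0.476 → slack +1.814/-1.613; half-tol=0.476, Σhalf²=0.549876
Nominal = -51.620. Worst-case = [-51.620 - 1.613, -51.620 + 1.814] = [-53.233, -49.806]. RSS = √0.549876 = 0.742.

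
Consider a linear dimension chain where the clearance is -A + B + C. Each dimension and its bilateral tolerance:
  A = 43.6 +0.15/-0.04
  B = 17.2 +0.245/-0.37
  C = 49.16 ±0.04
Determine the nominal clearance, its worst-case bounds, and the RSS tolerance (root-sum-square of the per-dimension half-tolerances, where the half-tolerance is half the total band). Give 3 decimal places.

Stack each dimension's contribution:
  -A: nom -43.600 → Σnom=-43.600; wc +0.040/-0.150 → slack +0.040/-0.150; half-tol=0.095, Σhalf²=0.009025
  +B: nom +17.200 → Σnom=-26.400; wc +0.245/-0.370 → slack +0.285/-0.520; half-tol=0.307, Σhalf²=0.103581
  +C: nom +49.160 → Σnom=22.760; wc +0.040/-0.040 → slack +0.325/-0.560; half-tol=0.040, Σhalf²=0.105181
Nominal = 22.760. Worst-case = [22.760 - 0.560, 22.760 + 0.325] = [22.200, 23.085]. RSS = √0.105181 = 0.324.

nominal=22.760 wc=[22.200,23.085] rss=0.324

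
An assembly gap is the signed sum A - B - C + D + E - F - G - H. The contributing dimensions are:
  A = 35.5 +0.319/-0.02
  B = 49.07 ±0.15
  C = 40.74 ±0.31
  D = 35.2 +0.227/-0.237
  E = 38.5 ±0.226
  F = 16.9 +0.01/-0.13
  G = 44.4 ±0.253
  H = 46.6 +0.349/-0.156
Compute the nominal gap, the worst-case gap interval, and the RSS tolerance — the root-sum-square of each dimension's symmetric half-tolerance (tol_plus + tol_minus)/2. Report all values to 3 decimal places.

nominal=-88.510 wc=[-90.065,-86.739] rss=0.620

Stack each dimension's contribution:
  +A: nom +35.500 → Σnom=35.500; wc +0.319/-0.020 → slack +0.319/-0.020; half-tol=0.170, Σhalf²=0.028730
  -B: nom -49.070 → Σnom=-13.570; wc +0.150/-0.150 → slack +0.469/-0.170; half-tol=0.150, Σhalf²=0.051230
  -C: nom -40.740 → Σnom=-54.310; wc +0.310/-0.310 → slack +0.779/-0.480; half-tol=0.310, Σhalf²=0.147330
  +D: nom +35.200 → Σnom=-19.110; wc +0.227/-0.237 → slack +1.006/-0.717; half-tol=0.232, Σhalf²=0.201154
  +E: nom +38.500 → Σnom=19.390; wc +0.226/-0.226 → slack +1.232/-0.943; half-tol=0.226, Σhalf²=0.252230
  -F: nom -16.900 → Σnom=2.490; wc +0.130/-0.010 → slack +1.362/-0.953; half-tol=0.070, Σhalf²=0.257130
  -G: nom -44.400 → Σnom=-41.910; wc +0.253/-0.253 → slack +1.615/-1.206; half-tol=0.253, Σhalf²=0.321139
  -H: nom -46.600 → Σnom=-88.510; wc +0.156/-0.349 → slack +1.771/-1.555; half-tol=0.253, Σhalf²=0.384896
Nominal = -88.510. Worst-case = [-88.510 - 1.555, -88.510 + 1.771] = [-90.065, -86.739]. RSS = √0.384896 = 0.620.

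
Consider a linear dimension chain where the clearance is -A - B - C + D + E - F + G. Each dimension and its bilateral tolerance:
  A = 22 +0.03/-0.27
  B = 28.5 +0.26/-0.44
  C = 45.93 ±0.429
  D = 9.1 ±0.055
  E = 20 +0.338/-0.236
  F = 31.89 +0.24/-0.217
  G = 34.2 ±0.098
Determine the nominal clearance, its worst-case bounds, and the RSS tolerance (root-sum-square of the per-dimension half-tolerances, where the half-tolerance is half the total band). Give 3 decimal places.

Stack each dimension's contribution:
  -A: nom -22.000 → Σnom=-22.000; wc +0.270/-0.030 → slack +0.270/-0.030; half-tol=0.150, Σhalf²=0.022500
  -B: nom -28.500 → Σnom=-50.500; wc +0.440/-0.260 → slack +0.710/-0.290; half-tol=0.350, Σhalf²=0.145000
  -C: nom -45.930 → Σnom=-96.430; wc +0.429/-0.429 → slack +1.139/-0.719; half-tol=0.429, Σhalf²=0.329041
  +D: nom +9.100 → Σnom=-87.330; wc +0.055/-0.055 → slack +1.194/-0.774; half-tol=0.055, Σhalf²=0.332066
  +E: nom +20.000 → Σnom=-67.330; wc +0.338/-0.236 → slack +1.532/-1.010; half-tol=0.287, Σhalf²=0.414435
  -F: nom -31.890 → Σnom=-99.220; wc +0.217/-0.240 → slack +1.749/-1.250; half-tol=0.228, Σhalf²=0.466647
  +G: nom +34.200 → Σnom=-65.020; wc +0.098/-0.098 → slack +1.847/-1.348; half-tol=0.098, Σhalf²=0.476251
Nominal = -65.020. Worst-case = [-65.020 - 1.348, -65.020 + 1.847] = [-66.368, -63.173]. RSS = √0.476251 = 0.690.

nominal=-65.020 wc=[-66.368,-63.173] rss=0.690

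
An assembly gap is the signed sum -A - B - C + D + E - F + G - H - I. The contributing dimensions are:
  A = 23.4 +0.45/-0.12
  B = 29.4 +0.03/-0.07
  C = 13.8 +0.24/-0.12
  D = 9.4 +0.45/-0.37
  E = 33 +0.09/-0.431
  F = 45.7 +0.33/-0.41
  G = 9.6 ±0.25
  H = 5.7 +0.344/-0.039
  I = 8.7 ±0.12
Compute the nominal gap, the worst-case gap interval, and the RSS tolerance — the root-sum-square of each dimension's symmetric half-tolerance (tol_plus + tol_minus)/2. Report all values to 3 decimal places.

nominal=-74.700 wc=[-77.265,-73.031] rss=0.776

Stack each dimension's contribution:
  -A: nom -23.400 → Σnom=-23.400; wc +0.120/-0.450 → slack +0.120/-0.450; half-tol=0.285, Σhalf²=0.081225
  -B: nom -29.400 → Σnom=-52.800; wc +0.070/-0.030 → slack +0.190/-0.480; half-tol=0.050, Σhalf²=0.083725
  -C: nom -13.800 → Σnom=-66.600; wc +0.120/-0.240 → slack +0.310/-0.720; half-tol=0.180, Σhalf²=0.116125
  +D: nom +9.400 → Σnom=-57.200; wc +0.450/-0.370 → slack +0.760/-1.090; half-tol=0.410, Σhalf²=0.284225
  +E: nom +33.000 → Σnom=-24.200; wc +0.090/-0.431 → slack +0.850/-1.521; half-tol=0.261, Σhalf²=0.352085
  -F: nom -45.700 → Σnom=-69.900; wc +0.410/-0.330 → slack +1.260/-1.851; half-tol=0.370, Σhalf²=0.488985
  +G: nom +9.600 → Σnom=-60.300; wc +0.250/-0.250 → slack +1.510/-2.101; half-tol=0.250, Σhalf²=0.551485
  -H: nom -5.700 → Σnom=-66.000; wc +0.039/-0.344 → slack +1.549/-2.445; half-tol=0.191, Σhalf²=0.588157
  -I: nom -8.700 → Σnom=-74.700; wc +0.120/-0.120 → slack +1.669/-2.565; half-tol=0.120, Σhalf²=0.602557
Nominal = -74.700. Worst-case = [-74.700 - 2.565, -74.700 + 1.669] = [-77.265, -73.031]. RSS = √0.602557 = 0.776.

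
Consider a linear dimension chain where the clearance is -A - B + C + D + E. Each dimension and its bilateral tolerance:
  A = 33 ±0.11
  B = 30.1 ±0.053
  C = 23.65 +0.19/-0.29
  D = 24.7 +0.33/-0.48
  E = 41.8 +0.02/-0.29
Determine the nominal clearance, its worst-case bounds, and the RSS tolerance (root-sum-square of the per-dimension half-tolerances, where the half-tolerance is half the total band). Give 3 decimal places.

nominal=27.050 wc=[25.827,27.753] rss=0.510

Stack each dimension's contribution:
  -A: nom -33.000 → Σnom=-33.000; wc +0.110/-0.110 → slack +0.110/-0.110; half-tol=0.110, Σhalf²=0.012100
  -B: nom -30.100 → Σnom=-63.100; wc +0.053/-0.053 → slack +0.163/-0.163; half-tol=0.053, Σhalf²=0.014909
  +C: nom +23.650 → Σnom=-39.450; wc +0.190/-0.290 → slack +0.353/-0.453; half-tol=0.240, Σhalf²=0.072509
  +D: nom +24.700 → Σnom=-14.750; wc +0.330/-0.480 → slack +0.683/-0.933; half-tol=0.405, Σhalf²=0.236534
  +E: nom +41.800 → Σnom=27.050; wc +0.020/-0.290 → slack +0.703/-1.223; half-tol=0.155, Σhalf²=0.260559
Nominal = 27.050. Worst-case = [27.050 - 1.223, 27.050 + 0.703] = [25.827, 27.753]. RSS = √0.260559 = 0.510.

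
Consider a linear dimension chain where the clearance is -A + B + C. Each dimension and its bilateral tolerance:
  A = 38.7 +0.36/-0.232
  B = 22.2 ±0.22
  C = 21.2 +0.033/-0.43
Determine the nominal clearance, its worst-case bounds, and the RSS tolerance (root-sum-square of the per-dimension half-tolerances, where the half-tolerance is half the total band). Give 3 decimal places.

Stack each dimension's contribution:
  -A: nom -38.700 → Σnom=-38.700; wc +0.232/-0.360 → slack +0.232/-0.360; half-tol=0.296, Σhalf²=0.087616
  +B: nom +22.200 → Σnom=-16.500; wc +0.220/-0.220 → slack +0.452/-0.580; half-tol=0.220, Σhalf²=0.136016
  +C: nom +21.200 → Σnom=4.700; wc +0.033/-0.430 → slack +0.485/-1.010; half-tol=0.231, Σhalf²=0.189608
Nominal = 4.700. Worst-case = [4.700 - 1.010, 4.700 + 0.485] = [3.690, 5.185]. RSS = √0.189608 = 0.435.

nominal=4.700 wc=[3.690,5.185] rss=0.435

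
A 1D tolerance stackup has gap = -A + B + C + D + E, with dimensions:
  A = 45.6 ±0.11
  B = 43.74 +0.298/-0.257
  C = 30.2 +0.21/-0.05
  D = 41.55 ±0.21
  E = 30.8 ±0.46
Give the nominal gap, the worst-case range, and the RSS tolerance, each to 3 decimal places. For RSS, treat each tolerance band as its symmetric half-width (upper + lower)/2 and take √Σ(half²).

Stack each dimension's contribution:
  -A: nom -45.600 → Σnom=-45.600; wc +0.110/-0.110 → slack +0.110/-0.110; half-tol=0.110, Σhalf²=0.012100
  +B: nom +43.740 → Σnom=-1.860; wc +0.298/-0.257 → slack +0.408/-0.367; half-tol=0.277, Σhalf²=0.089106
  +C: nom +30.200 → Σnom=28.340; wc +0.210/-0.050 → slack +0.618/-0.417; half-tol=0.130, Σhalf²=0.106006
  +D: nom +41.550 → Σnom=69.890; wc +0.210/-0.210 → slack +0.828/-0.627; half-tol=0.210, Σhalf²=0.150106
  +E: nom +30.800 → Σnom=100.690; wc +0.460/-0.460 → slack +1.288/-1.087; half-tol=0.460, Σhalf²=0.361706
Nominal = 100.690. Worst-case = [100.690 - 1.087, 100.690 + 1.288] = [99.603, 101.978]. RSS = √0.361706 = 0.601.

nominal=100.690 wc=[99.603,101.978] rss=0.601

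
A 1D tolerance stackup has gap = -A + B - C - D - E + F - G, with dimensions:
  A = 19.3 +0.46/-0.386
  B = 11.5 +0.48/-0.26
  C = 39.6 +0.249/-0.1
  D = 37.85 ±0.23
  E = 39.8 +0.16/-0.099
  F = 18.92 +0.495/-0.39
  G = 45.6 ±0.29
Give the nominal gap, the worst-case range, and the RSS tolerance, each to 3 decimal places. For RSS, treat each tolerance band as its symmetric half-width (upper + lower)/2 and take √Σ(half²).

Stack each dimension's contribution:
  -A: nom -19.300 → Σnom=-19.300; wc +0.386/-0.460 → slack +0.386/-0.460; half-tol=0.423, Σhalf²=0.178929
  +B: nom +11.500 → Σnom=-7.800; wc +0.480/-0.260 → slack +0.866/-0.720; half-tol=0.370, Σhalf²=0.315829
  -C: nom -39.600 → Σnom=-47.400; wc +0.100/-0.249 → slack +0.966/-0.969; half-tol=0.174, Σhalf²=0.346279
  -D: nom -37.850 → Σnom=-85.250; wc +0.230/-0.230 → slack +1.196/-1.199; half-tol=0.230, Σhalf²=0.399179
  -E: nom -39.800 → Σnom=-125.050; wc +0.099/-0.160 → slack +1.295/-1.359; half-tol=0.130, Σhalf²=0.415950
  +F: nom +18.920 → Σnom=-106.130; wc +0.495/-0.390 → slack +1.790/-1.749; half-tol=0.443, Σhalf²=0.611756
  -G: nom -45.600 → Σnom=-151.730; wc +0.290/-0.290 → slack +2.080/-2.039; half-tol=0.290, Σhalf²=0.695856
Nominal = -151.730. Worst-case = [-151.730 - 2.039, -151.730 + 2.080] = [-153.769, -149.650]. RSS = √0.695856 = 0.834.

nominal=-151.730 wc=[-153.769,-149.650] rss=0.834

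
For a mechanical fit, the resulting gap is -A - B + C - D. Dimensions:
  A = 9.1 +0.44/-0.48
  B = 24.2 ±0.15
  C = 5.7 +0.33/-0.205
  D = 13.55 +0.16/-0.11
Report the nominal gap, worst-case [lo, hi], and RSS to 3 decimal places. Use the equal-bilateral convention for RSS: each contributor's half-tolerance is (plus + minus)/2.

Stack each dimension's contribution:
  -A: nom -9.100 → Σnom=-9.100; wc +0.480/-0.440 → slack +0.480/-0.440; half-tol=0.460, Σhalf²=0.211600
  -B: nom -24.200 → Σnom=-33.300; wc +0.150/-0.150 → slack +0.630/-0.590; half-tol=0.150, Σhalf²=0.234100
  +C: nom +5.700 → Σnom=-27.600; wc +0.330/-0.205 → slack +0.960/-0.795; half-tol=0.268, Σhalf²=0.305656
  -D: nom -13.550 → Σnom=-41.150; wc +0.110/-0.160 → slack +1.070/-0.955; half-tol=0.135, Σhalf²=0.323881
Nominal = -41.150. Worst-case = [-41.150 - 0.955, -41.150 + 1.070] = [-42.105, -40.080]. RSS = √0.323881 = 0.569.

nominal=-41.150 wc=[-42.105,-40.080] rss=0.569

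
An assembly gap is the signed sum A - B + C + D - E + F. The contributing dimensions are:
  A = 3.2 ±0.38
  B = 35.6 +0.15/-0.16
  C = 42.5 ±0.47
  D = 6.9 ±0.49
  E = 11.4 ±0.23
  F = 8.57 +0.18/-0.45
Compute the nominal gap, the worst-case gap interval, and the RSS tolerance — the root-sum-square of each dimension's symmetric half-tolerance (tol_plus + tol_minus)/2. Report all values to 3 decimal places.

nominal=14.170 wc=[12.000,16.080] rss=0.884

Stack each dimension's contribution:
  +A: nom +3.200 → Σnom=3.200; wc +0.380/-0.380 → slack +0.380/-0.380; half-tol=0.380, Σhalf²=0.144400
  -B: nom -35.600 → Σnom=-32.400; wc +0.160/-0.150 → slack +0.540/-0.530; half-tol=0.155, Σhalf²=0.168425
  +C: nom +42.500 → Σnom=10.100; wc +0.470/-0.470 → slack +1.010/-1.000; half-tol=0.470, Σhalf²=0.389325
  +D: nom +6.900 → Σnom=17.000; wc +0.490/-0.490 → slack +1.500/-1.490; half-tol=0.490, Σhalf²=0.629425
  -E: nom -11.400 → Σnom=5.600; wc +0.230/-0.230 → slack +1.730/-1.720; half-tol=0.230, Σhalf²=0.682325
  +F: nom +8.570 → Σnom=14.170; wc +0.180/-0.450 → slack +1.910/-2.170; half-tol=0.315, Σhalf²=0.781550
Nominal = 14.170. Worst-case = [14.170 - 2.170, 14.170 + 1.910] = [12.000, 16.080]. RSS = √0.781550 = 0.884.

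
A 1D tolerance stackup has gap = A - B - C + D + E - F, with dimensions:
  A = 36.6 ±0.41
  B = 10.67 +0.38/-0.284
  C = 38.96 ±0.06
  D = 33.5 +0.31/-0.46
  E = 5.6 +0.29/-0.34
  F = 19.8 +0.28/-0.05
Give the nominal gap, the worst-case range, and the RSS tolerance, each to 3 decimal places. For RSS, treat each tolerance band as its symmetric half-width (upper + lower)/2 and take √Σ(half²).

nominal=6.270 wc=[4.340,7.674] rss=0.746

Stack each dimension's contribution:
  +A: nom +36.600 → Σnom=36.600; wc +0.410/-0.410 → slack +0.410/-0.410; half-tol=0.410, Σhalf²=0.168100
  -B: nom -10.670 → Σnom=25.930; wc +0.284/-0.380 → slack +0.694/-0.790; half-tol=0.332, Σhalf²=0.278324
  -C: nom -38.960 → Σnom=-13.030; wc +0.060/-0.060 → slack +0.754/-0.850; half-tol=0.060, Σhalf²=0.281924
  +D: nom +33.500 → Σnom=20.470; wc +0.310/-0.460 → slack +1.064/-1.310; half-tol=0.385, Σhalf²=0.430149
  +E: nom +5.600 → Σnom=26.070; wc +0.290/-0.340 → slack +1.354/-1.650; half-tol=0.315, Σhalf²=0.529374
  -F: nom -19.800 → Σnom=6.270; wc +0.050/-0.280 → slack +1.404/-1.930; half-tol=0.165, Σhalf²=0.556599
Nominal = 6.270. Worst-case = [6.270 - 1.930, 6.270 + 1.404] = [4.340, 7.674]. RSS = √0.556599 = 0.746.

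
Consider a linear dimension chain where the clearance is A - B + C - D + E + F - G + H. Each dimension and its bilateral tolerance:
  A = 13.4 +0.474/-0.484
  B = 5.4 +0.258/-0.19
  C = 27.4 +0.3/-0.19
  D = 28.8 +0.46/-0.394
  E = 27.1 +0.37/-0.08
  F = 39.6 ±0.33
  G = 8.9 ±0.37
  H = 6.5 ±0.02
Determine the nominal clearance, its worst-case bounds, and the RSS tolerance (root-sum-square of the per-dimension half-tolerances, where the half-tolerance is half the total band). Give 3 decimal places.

Stack each dimension's contribution:
  +A: nom +13.400 → Σnom=13.400; wc +0.474/-0.484 → slack +0.474/-0.484; half-tol=0.479, Σhalf²=0.229441
  -B: nom -5.400 → Σnom=8.000; wc +0.190/-0.258 → slack +0.664/-0.742; half-tol=0.224, Σhalf²=0.279617
  +C: nom +27.400 → Σnom=35.400; wc +0.300/-0.190 → slack +0.964/-0.932; half-tol=0.245, Σhalf²=0.339642
  -D: nom -28.800 → Σnom=6.600; wc +0.394/-0.460 → slack +1.358/-1.392; half-tol=0.427, Σhalf²=0.521971
  +E: nom +27.100 → Σnom=33.700; wc +0.370/-0.080 → slack +1.728/-1.472; half-tol=0.225, Σhalf²=0.572596
  +F: nom +39.600 → Σnom=73.300; wc +0.330/-0.330 → slack +2.058/-1.802; half-tol=0.330, Σhalf²=0.681496
  -G: nom -8.900 → Σnom=64.400; wc +0.370/-0.370 → slack +2.428/-2.172; half-tol=0.370, Σhalf²=0.818396
  +H: nom +6.500 → Σnom=70.900; wc +0.020/-0.020 → slack +2.448/-2.192; half-tol=0.020, Σhalf²=0.818796
Nominal = 70.900. Worst-case = [70.900 - 2.192, 70.900 + 2.448] = [68.708, 73.348]. RSS = √0.818796 = 0.905.

nominal=70.900 wc=[68.708,73.348] rss=0.905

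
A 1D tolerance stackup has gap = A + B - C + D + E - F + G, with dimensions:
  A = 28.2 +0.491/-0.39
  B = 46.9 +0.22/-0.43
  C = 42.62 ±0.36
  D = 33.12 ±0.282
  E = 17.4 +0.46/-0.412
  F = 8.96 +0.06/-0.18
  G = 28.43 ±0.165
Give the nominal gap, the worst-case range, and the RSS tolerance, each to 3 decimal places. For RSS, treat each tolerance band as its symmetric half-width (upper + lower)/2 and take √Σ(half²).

Stack each dimension's contribution:
  +A: nom +28.200 → Σnom=28.200; wc +0.491/-0.390 → slack +0.491/-0.390; half-tol=0.441, Σhalf²=0.194040
  +B: nom +46.900 → Σnom=75.100; wc +0.220/-0.430 → slack +0.711/-0.820; half-tol=0.325, Σhalf²=0.299665
  -C: nom -42.620 → Σnom=32.480; wc +0.360/-0.360 → slack +1.071/-1.180; half-tol=0.360, Σhalf²=0.429265
  +D: nom +33.120 → Σnom=65.600; wc +0.282/-0.282 → slack +1.353/-1.462; half-tol=0.282, Σhalf²=0.508789
  +E: nom +17.400 → Σnom=83.000; wc +0.460/-0.412 → slack +1.813/-1.874; half-tol=0.436, Σhalf²=0.698885
  -F: nom -8.960 → Σnom=74.040; wc +0.180/-0.060 → slack +1.993/-1.934; half-tol=0.120, Σhalf²=0.713285
  +G: nom +28.430 → Σnom=102.470; wc +0.165/-0.165 → slack +2.158/-2.099; half-tol=0.165, Σhalf²=0.740510
Nominal = 102.470. Worst-case = [102.470 - 2.099, 102.470 + 2.158] = [100.371, 104.628]. RSS = √0.740510 = 0.861.

nominal=102.470 wc=[100.371,104.628] rss=0.861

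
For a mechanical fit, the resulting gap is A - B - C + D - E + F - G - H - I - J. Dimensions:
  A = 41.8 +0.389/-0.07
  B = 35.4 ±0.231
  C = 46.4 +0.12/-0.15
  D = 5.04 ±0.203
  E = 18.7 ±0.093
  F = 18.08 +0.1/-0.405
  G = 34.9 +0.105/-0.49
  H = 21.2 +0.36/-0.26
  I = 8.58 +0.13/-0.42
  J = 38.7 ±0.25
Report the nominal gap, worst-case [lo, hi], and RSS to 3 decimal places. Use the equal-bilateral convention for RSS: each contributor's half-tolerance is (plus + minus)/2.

Stack each dimension's contribution:
  +A: nom +41.800 → Σnom=41.800; wc +0.389/-0.070 → slack +0.389/-0.070; half-tol=0.230, Σhalf²=0.052670
  -B: nom -35.400 → Σnom=6.400; wc +0.231/-0.231 → slack +0.620/-0.301; half-tol=0.231, Σhalf²=0.106031
  -C: nom -46.400 → Σnom=-40.000; wc +0.150/-0.120 → slack +0.770/-0.421; half-tol=0.135, Σhalf²=0.124256
  +D: nom +5.040 → Σnom=-34.960; wc +0.203/-0.203 → slack +0.973/-0.624; half-tol=0.203, Σhalf²=0.165465
  -E: nom -18.700 → Σnom=-53.660; wc +0.093/-0.093 → slack +1.066/-0.717; half-tol=0.093, Σhalf²=0.174114
  +F: nom +18.080 → Σnom=-35.580; wc +0.100/-0.405 → slack +1.166/-1.122; half-tol=0.253, Σhalf²=0.237870
  -G: nom -34.900 → Σnom=-70.480; wc +0.490/-0.105 → slack +1.656/-1.227; half-tol=0.297, Σhalf²=0.326377
  -H: nom -21.200 → Σnom=-91.680; wc +0.260/-0.360 → slack +1.916/-1.587; half-tol=0.310, Σhalf²=0.422477
  -I: nom -8.580 → Σnom=-100.260; wc +0.420/-0.130 → slack +2.336/-1.717; half-tol=0.275, Σhalf²=0.498102
  -J: nom -38.700 → Σnom=-138.960; wc +0.250/-0.250 → slack +2.586/-1.967; half-tol=0.250, Σhalf²=0.560602
Nominal = -138.960. Worst-case = [-138.960 - 1.967, -138.960 + 2.586] = [-140.927, -136.374]. RSS = √0.560602 = 0.749.

nominal=-138.960 wc=[-140.927,-136.374] rss=0.749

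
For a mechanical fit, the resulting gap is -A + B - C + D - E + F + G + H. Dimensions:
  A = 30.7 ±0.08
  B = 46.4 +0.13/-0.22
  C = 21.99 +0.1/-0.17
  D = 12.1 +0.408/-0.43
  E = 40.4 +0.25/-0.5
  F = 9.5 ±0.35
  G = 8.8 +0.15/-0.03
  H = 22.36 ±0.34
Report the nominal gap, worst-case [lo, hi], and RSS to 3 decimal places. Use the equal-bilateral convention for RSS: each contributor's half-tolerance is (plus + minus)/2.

Stack each dimension's contribution:
  -A: nom -30.700 → Σnom=-30.700; wc +0.080/-0.080 → slack +0.080/-0.080; half-tol=0.080, Σhalf²=0.006400
  +B: nom +46.400 → Σnom=15.700; wc +0.130/-0.220 → slack +0.210/-0.300; half-tol=0.175, Σhalf²=0.037025
  -C: nom -21.990 → Σnom=-6.290; wc +0.170/-0.100 → slack +0.380/-0.400; half-tol=0.135, Σhalf²=0.055250
  +D: nom +12.100 → Σnom=5.810; wc +0.408/-0.430 → slack +0.788/-0.830; half-tol=0.419, Σhalf²=0.230811
  -E: nom -40.400 → Σnom=-34.590; wc +0.500/-0.250 → slack +1.288/-1.080; half-tol=0.375, Σhalf²=0.371436
  +F: nom +9.500 → Σnom=-25.090; wc +0.350/-0.350 → slack +1.638/-1.430; half-tol=0.350, Σhalf²=0.493936
  +G: nom +8.800 → Σnom=-16.290; wc +0.150/-0.030 → slack +1.788/-1.460; half-tol=0.090, Σhalf²=0.502036
  +H: nom +22.360 → Σnom=6.070; wc +0.340/-0.340 → slack +2.128/-1.800; half-tol=0.340, Σhalf²=0.617636
Nominal = 6.070. Worst-case = [6.070 - 1.800, 6.070 + 2.128] = [4.270, 8.198]. RSS = √0.617636 = 0.786.

nominal=6.070 wc=[4.270,8.198] rss=0.786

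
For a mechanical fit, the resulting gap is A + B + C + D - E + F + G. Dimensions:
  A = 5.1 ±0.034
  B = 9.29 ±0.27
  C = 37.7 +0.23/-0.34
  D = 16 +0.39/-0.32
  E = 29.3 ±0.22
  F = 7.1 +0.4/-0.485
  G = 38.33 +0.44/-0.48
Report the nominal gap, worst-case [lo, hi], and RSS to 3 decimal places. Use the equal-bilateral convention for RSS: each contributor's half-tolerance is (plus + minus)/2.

nominal=84.220 wc=[82.071,86.204] rss=0.859

Stack each dimension's contribution:
  +A: nom +5.100 → Σnom=5.100; wc +0.034/-0.034 → slack +0.034/-0.034; half-tol=0.034, Σhalf²=0.001156
  +B: nom +9.290 → Σnom=14.390; wc +0.270/-0.270 → slack +0.304/-0.304; half-tol=0.270, Σhalf²=0.074056
  +C: nom +37.700 → Σnom=52.090; wc +0.230/-0.340 → slack +0.534/-0.644; half-tol=0.285, Σhalf²=0.155281
  +D: nom +16.000 → Σnom=68.090; wc +0.390/-0.320 → slack +0.924/-0.964; half-tol=0.355, Σhalf²=0.281306
  -E: nom -29.300 → Σnom=38.790; wc +0.220/-0.220 → slack +1.144/-1.184; half-tol=0.220, Σhalf²=0.329706
  +F: nom +7.100 → Σnom=45.890; wc +0.400/-0.485 → slack +1.544/-1.669; half-tol=0.443, Σhalf²=0.525512
  +G: nom +38.330 → Σnom=84.220; wc +0.440/-0.480 → slack +1.984/-2.149; half-tol=0.460, Σhalf²=0.737112
Nominal = 84.220. Worst-case = [84.220 - 2.149, 84.220 + 1.984] = [82.071, 86.204]. RSS = √0.737112 = 0.859.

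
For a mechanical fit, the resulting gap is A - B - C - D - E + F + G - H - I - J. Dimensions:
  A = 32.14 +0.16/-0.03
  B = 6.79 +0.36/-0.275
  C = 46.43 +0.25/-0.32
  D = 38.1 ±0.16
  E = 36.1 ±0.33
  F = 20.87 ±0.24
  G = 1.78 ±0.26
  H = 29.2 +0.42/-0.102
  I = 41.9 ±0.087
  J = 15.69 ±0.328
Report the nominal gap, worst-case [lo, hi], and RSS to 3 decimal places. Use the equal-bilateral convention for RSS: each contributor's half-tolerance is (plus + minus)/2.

nominal=-159.420 wc=[-161.885,-157.158] rss=0.796

Stack each dimension's contribution:
  +A: nom +32.140 → Σnom=32.140; wc +0.160/-0.030 → slack +0.160/-0.030; half-tol=0.095, Σhalf²=0.009025
  -B: nom -6.790 → Σnom=25.350; wc +0.275/-0.360 → slack +0.435/-0.390; half-tol=0.318, Σhalf²=0.109831
  -C: nom -46.430 → Σnom=-21.080; wc +0.320/-0.250 → slack +0.755/-0.640; half-tol=0.285, Σhalf²=0.191056
  -D: nom -38.100 → Σnom=-59.180; wc +0.160/-0.160 → slack +0.915/-0.800; half-tol=0.160, Σhalf²=0.216656
  -E: nom -36.100 → Σnom=-95.280; wc +0.330/-0.330 → slack +1.245/-1.130; half-tol=0.330, Σhalf²=0.325556
  +F: nom +20.870 → Σnom=-74.410; wc +0.240/-0.240 → slack +1.485/-1.370; half-tol=0.240, Σhalf²=0.383156
  +G: nom +1.780 → Σnom=-72.630; wc +0.260/-0.260 → slack +1.745/-1.630; half-tol=0.260, Σhalf²=0.450756
  -H: nom -29.200 → Σnom=-101.830; wc +0.102/-0.420 → slack +1.847/-2.050; half-tol=0.261, Σhalf²=0.518877
  -I: nom -41.900 → Σnom=-143.730; wc +0.087/-0.087 → slack +1.934/-2.137; half-tol=0.087, Σhalf²=0.526446
  -J: nom -15.690 → Σnom=-159.420; wc +0.328/-0.328 → slack +2.262/-2.465; half-tol=0.328, Σhalf²=0.634030
Nominal = -159.420. Worst-case = [-159.420 - 2.465, -159.420 + 2.262] = [-161.885, -157.158]. RSS = √0.634030 = 0.796.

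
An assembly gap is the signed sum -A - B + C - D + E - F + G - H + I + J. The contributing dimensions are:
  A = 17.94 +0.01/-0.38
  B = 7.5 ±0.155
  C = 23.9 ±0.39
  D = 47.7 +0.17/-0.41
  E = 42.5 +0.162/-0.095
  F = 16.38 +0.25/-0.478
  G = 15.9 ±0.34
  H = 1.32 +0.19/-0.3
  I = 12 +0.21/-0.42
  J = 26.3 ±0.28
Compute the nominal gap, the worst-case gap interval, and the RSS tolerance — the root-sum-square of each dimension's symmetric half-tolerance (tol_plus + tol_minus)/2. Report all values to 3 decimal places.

nominal=29.760 wc=[27.460,32.865] rss=0.895

Stack each dimension's contribution:
  -A: nom -17.940 → Σnom=-17.940; wc +0.380/-0.010 → slack +0.380/-0.010; half-tol=0.195, Σhalf²=0.038025
  -B: nom -7.500 → Σnom=-25.440; wc +0.155/-0.155 → slack +0.535/-0.165; half-tol=0.155, Σhalf²=0.062050
  +C: nom +23.900 → Σnom=-1.540; wc +0.390/-0.390 → slack +0.925/-0.555; half-tol=0.390, Σhalf²=0.214150
  -D: nom -47.700 → Σnom=-49.240; wc +0.410/-0.170 → slack +1.335/-0.725; half-tol=0.290, Σhalf²=0.298250
  +E: nom +42.500 → Σnom=-6.740; wc +0.162/-0.095 → slack +1.497/-0.820; half-tol=0.129, Σhalf²=0.314762
  -F: nom -16.380 → Σnom=-23.120; wc +0.478/-0.250 → slack +1.975/-1.070; half-tol=0.364, Σhalf²=0.447258
  +G: nom +15.900 → Σnom=-7.220; wc +0.340/-0.340 → slack +2.315/-1.410; half-tol=0.340, Σhalf²=0.562858
  -H: nom -1.320 → Σnom=-8.540; wc +0.300/-0.190 → slack +2.615/-1.600; half-tol=0.245, Σhalf²=0.622883
  +I: nom +12.000 → Σnom=3.460; wc +0.210/-0.420 → slack +2.825/-2.020; half-tol=0.315, Σhalf²=0.722108
  +J: nom +26.300 → Σnom=29.760; wc +0.280/-0.280 → slack +3.105/-2.300; half-tol=0.280, Σhalf²=0.800508
Nominal = 29.760. Worst-case = [29.760 - 2.300, 29.760 + 3.105] = [27.460, 32.865]. RSS = √0.800508 = 0.895.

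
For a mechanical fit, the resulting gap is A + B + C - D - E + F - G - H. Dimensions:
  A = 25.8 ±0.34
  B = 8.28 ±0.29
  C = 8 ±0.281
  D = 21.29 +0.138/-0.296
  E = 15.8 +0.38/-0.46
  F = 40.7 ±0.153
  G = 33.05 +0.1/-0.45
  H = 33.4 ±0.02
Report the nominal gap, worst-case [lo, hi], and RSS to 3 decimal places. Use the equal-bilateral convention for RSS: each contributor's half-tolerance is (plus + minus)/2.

Stack each dimension's contribution:
  +A: nom +25.800 → Σnom=25.800; wc +0.340/-0.340 → slack +0.340/-0.340; half-tol=0.340, Σhalf²=0.115600
  +B: nom +8.280 → Σnom=34.080; wc +0.290/-0.290 → slack +0.630/-0.630; half-tol=0.290, Σhalf²=0.199700
  +C: nom +8.000 → Σnom=42.080; wc +0.281/-0.281 → slack +0.911/-0.911; half-tol=0.281, Σhalf²=0.278661
  -D: nom -21.290 → Σnom=20.790; wc +0.296/-0.138 → slack +1.207/-1.049; half-tol=0.217, Σhalf²=0.325750
  -E: nom -15.800 → Σnom=4.990; wc +0.460/-0.380 → slack +1.667/-1.429; half-tol=0.420, Σhalf²=0.502150
  +F: nom +40.700 → Σnom=45.690; wc +0.153/-0.153 → slack +1.820/-1.582; half-tol=0.153, Σhalf²=0.525559
  -G: nom -33.050 → Σnom=12.640; wc +0.450/-0.100 → slack +2.270/-1.682; half-tol=0.275, Σhalf²=0.601184
  -H: nom -33.400 → Σnom=-20.760; wc +0.020/-0.020 → slack +2.290/-1.702; half-tol=0.020, Σhalf²=0.601584
Nominal = -20.760. Worst-case = [-20.760 - 1.702, -20.760 + 2.290] = [-22.462, -18.470]. RSS = √0.601584 = 0.776.

nominal=-20.760 wc=[-22.462,-18.470] rss=0.776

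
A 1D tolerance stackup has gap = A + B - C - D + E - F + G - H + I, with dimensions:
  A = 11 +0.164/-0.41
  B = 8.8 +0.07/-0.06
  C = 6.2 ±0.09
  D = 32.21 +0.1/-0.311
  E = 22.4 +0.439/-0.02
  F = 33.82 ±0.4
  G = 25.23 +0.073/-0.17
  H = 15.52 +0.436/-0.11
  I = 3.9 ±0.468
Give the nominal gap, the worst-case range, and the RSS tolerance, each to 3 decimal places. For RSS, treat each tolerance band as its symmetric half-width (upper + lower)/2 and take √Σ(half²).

nominal=-16.420 wc=[-18.574,-14.295] rss=0.811

Stack each dimension's contribution:
  +A: nom +11.000 → Σnom=11.000; wc +0.164/-0.410 → slack +0.164/-0.410; half-tol=0.287, Σhalf²=0.082369
  +B: nom +8.800 → Σnom=19.800; wc +0.070/-0.060 → slack +0.234/-0.470; half-tol=0.065, Σhalf²=0.086594
  -C: nom -6.200 → Σnom=13.600; wc +0.090/-0.090 → slack +0.324/-0.560; half-tol=0.090, Σhalf²=0.094694
  -D: nom -32.210 → Σnom=-18.610; wc +0.311/-0.100 → slack +0.635/-0.660; half-tol=0.206, Σhalf²=0.136924
  +E: nom +22.400 → Σnom=3.790; wc +0.439/-0.020 → slack +1.074/-0.680; half-tol=0.230, Σhalf²=0.189594
  -F: nom -33.820 → Σnom=-30.030; wc +0.400/-0.400 → slack +1.474/-1.080; half-tol=0.400, Σhalf²=0.349595
  +G: nom +25.230 → Σnom=-4.800; wc +0.073/-0.170 → slack +1.547/-1.250; half-tol=0.121, Σhalf²=0.364357
  -H: nom -15.520 → Σnom=-20.320; wc +0.110/-0.436 → slack +1.657/-1.686; half-tol=0.273, Σhalf²=0.438886
  +I: nom +3.900 → Σnom=-16.420; wc +0.468/-0.468 → slack +2.125/-2.154; half-tol=0.468, Σhalf²=0.657910
Nominal = -16.420. Worst-case = [-16.420 - 2.154, -16.420 + 2.125] = [-18.574, -14.295]. RSS = √0.657910 = 0.811.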